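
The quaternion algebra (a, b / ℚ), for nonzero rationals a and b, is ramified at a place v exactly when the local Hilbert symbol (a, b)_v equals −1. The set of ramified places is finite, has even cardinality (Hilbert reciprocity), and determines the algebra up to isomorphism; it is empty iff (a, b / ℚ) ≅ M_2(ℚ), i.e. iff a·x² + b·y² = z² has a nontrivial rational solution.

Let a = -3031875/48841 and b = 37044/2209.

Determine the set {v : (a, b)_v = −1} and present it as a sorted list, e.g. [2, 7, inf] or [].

[7, 11]

(a, b) ≡ (-11, 21) mod (ℚ^×)²; places V = {2, 3, 5, 7, 11, 13, 17, 47, ∞}.
(a,b)_2: α=0, β=2; u≡5, v≡5 (mod 8); ε(u)ε(v)=0·0, αω(v)=0·1, βω(u)=2·1; sum ≡ 0  ⇒  +1.
(a,b)_47: α=0, u≡6; β=-2, v≡8 (mod 47); (6|47)=+1, (8|47)=+1; sign (−1)^0·+1^-2·+1^0 = +1.
(a,b)_13: α=-2, u≡8; β=0, v≡6 (mod 13); (8|13)=-1, (6|13)=-1; sign (−1)^0·-1^0·-1^-2 = +1.
(a,b)_5: α=4, u≡4; β=0, v≡1 (mod 5); (4|5)=+1, (1|5)=+1; sign (−1)^0·+1^0·+1^4 = +1.
(a,b)_17: α=-2, u≡10; β=0, v≡16 (mod 17); (10|17)=-1, (16|17)=+1; sign (−1)^0·-1^0·+1^-2 = +1.
(a,b)_11: α=1, u≡2; β=0, v≡2 (mod 11); (2|11)=-1, (2|11)=-1; sign (−1)^0·-1^0·-1^1 = -1.
(a,b)_3: α=2, u≡1; β=3, v≡1 (mod 3); (1|3)=+1, (1|3)=+1; sign (−1)^0·+1^3·+1^2 = +1.
(a,b)_7: α=2, u≡6; β=3, v≡6 (mod 7); (6|7)=-1, (6|7)=-1; sign (−1)^0·-1^3·-1^2 = -1.
(a,b)_∞: sgn(-11)=−, sgn(21)=+, so +1.
|Ram(-11, 21)| = 2, even; anisotropic at {7, 11}.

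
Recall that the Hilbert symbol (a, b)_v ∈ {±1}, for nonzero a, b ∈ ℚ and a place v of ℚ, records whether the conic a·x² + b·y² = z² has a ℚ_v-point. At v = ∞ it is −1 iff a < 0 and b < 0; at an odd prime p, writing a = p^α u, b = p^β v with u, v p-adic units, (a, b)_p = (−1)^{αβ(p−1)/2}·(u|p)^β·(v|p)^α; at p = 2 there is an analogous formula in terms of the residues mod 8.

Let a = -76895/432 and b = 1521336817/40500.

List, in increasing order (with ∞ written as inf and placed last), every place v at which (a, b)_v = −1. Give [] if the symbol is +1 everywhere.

(a, b) ≡ (-1365, 85085) mod (ℚ^×)²; places V = {2, 3, 5, 7, 11, 13, 17, 23, ∞}.
(a,b)_5: α=1, u≡3; β=-3, v≡3 (mod 5); (3|5)=-1, (3|5)=-1; sign (−1)^0·-1^-3·-1^1 = +1.
(a,b)_2: α=-4, β=-2; u≡3, v≡5 (mod 8); ε(u)ε(v)=1·0, αω(v)=-4·1, βω(u)=-2·1; sum ≡ 0  ⇒  +1.
(a,b)_11: α=0, u≡2; β=1, v≡8 (mod 11); (2|11)=-1, (8|11)=-1; sign (−1)^0·-1^1·-1^0 = -1.
(a,b)_7: α=1, u≡1; β=1, v≡3 (mod 7); (1|7)=+1, (3|7)=-1; sign (−1)^1·+1^1·-1^1 = +1.
(a,b)_17: α=0, u≡14; β=1, v≡12 (mod 17); (14|17)=-1, (12|17)=-1; sign (−1)^0·-1^1·-1^0 = -1.
(a,b)_13: α=3, u≡10; β=3, v≡11 (mod 13); (10|13)=+1, (11|13)=-1; sign (−1)^0·+1^3·-1^3 = -1.
(a,b)_23: α=0, u≡15; β=2, v≡8 (mod 23); (15|23)=-1, (8|23)=+1; sign (−1)^0·-1^2·+1^0 = +1.
(a,b)_∞: sgn(-1365)=−, sgn(85085)=+, so +1.
(a,b)_3: α=-3, u≡1; β=-4, v≡2 (mod 3); (1|3)=+1, (2|3)=-1; sign (−1)^0·+1^-4·-1^-3 = -1.
|Ram(-1365, 85085)| = 4, even; anisotropic at {3, 11, 13, 17}.

[3, 11, 13, 17]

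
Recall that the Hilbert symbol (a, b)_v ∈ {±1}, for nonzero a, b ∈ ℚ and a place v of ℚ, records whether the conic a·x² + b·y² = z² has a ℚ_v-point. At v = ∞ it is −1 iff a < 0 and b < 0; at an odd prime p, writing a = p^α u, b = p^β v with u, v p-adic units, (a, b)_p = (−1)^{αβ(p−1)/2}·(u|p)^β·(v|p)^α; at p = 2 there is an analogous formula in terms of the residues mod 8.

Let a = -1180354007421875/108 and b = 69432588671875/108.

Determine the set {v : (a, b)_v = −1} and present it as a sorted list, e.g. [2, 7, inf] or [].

Mod squares: a ≡ -897, b ≡ 15249. Check v ∈ {∞, 2, 3, 5, 11, 13, 17, 23}.
v=2: v_2(a)=-2, v_2(b)=-2; units ≡ 7, 1 (mod 8); ε·ε+αω+βω = 1·0+-2·0+-2·0 ≡ 0  ⇒  (a,b)_2 = +1.
v=5: a=5^8·(≡2), b=5^8·(≡4) mod 5; (2|5)=-1, (4|5)=+1; (−1)^{8·8·2}·(-1)^8·(+1)^8 = +1.
v=∞: -897 < 0 and 15249 > 0  ⇒  (a,b)_∞ = +1.
v=13: a=13^1·(≡1), b=13^1·(≡3) mod 13; (1|13)=+1, (3|13)=+1; (−1)^{1·1·6}·(+1)^1·(+1)^1 = +1.
v=3: a=3^-3·(≡1), b=3^-3·(≡1) mod 3; (1|3)=+1, (1|3)=+1; (−1)^{-3·-3·1}·(+1)^-3·(+1)^-3 = -1.
v=17: a=17^4·(≡9), b=17^3·(≡8) mod 17; (9|17)=+1, (8|17)=+1; (−1)^{4·3·8}·(+1)^3·(+1)^4 = +1.
v=11: a=11^2·(≡3), b=11^2·(≡5) mod 11; (3|11)=+1, (5|11)=+1; (−1)^{2·2·5}·(+1)^2·(+1)^2 = +1.
v=23: a=23^1·(≡20), b=23^1·(≡11) mod 23; (20|23)=-1, (11|23)=-1; (−1)^{1·1·11}·(-1)^1·(-1)^1 = -1.
(-897, 15249 / ℚ) ramifies at {3, 23}: a division algebra.

[3, 23]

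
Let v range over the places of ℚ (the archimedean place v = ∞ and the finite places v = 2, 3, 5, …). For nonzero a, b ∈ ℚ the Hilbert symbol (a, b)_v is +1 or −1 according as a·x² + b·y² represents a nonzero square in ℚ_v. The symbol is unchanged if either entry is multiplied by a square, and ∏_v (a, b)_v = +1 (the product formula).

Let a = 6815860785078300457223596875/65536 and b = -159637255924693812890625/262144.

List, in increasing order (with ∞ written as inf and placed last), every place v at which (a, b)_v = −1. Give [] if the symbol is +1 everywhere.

[2, 3, 7, 11, 13, 31]

Mod squares: a ≡ 3164188755, b ≡ -129129. Check v ∈ {∞, 2, 3, 5, 7, 11, 13, 31, 37, 43, 47}.
v=37: a=37^3·(≡30), b=37^2·(≡33) mod 37; (30|37)=+1, (33|37)=+1; (−1)^{3·2·18}·(+1)^2·(+1)^3 = +1.
v=31: a=31^3·(≡2), b=31^2·(≡6) mod 31; (2|31)=+1, (6|31)=-1; (−1)^{3·2·15}·(+1)^2·(-1)^3 = -1.
v=47: a=47^3·(≡4), b=47^2·(≡16) mod 47; (4|47)=+1, (16|47)=+1; (−1)^{3·2·23}·(+1)^2·(+1)^3 = +1.
v=7: a=7^1·(≡5), b=7^1·(≡5) mod 7; (5|7)=-1, (5|7)=-1; (−1)^{1·1·3}·(-1)^1·(-1)^1 = -1.
v=5: a=5^5·(≡1), b=5^8·(≡1) mod 5; (1|5)=+1, (1|5)=+1; (−1)^{5·8·2}·(+1)^8·(+1)^5 = +1.
v=13: a=13^1·(≡8), b=13^1·(≡1) mod 13; (8|13)=-1, (1|13)=+1; (−1)^{1·1·6}·(-1)^1·(+1)^1 = -1.
v=∞: 3164188755 > 0 and -129129 < 0  ⇒  (a,b)_∞ = +1.
v=43: a=43^1·(≡9), b=43^1·(≡3) mod 43; (9|43)=+1, (3|43)=-1; (−1)^{1·1·21}·(+1)^1·(-1)^1 = +1.
v=11: a=11^4·(≡10), b=11^3·(≡3) mod 11; (10|11)=-1, (3|11)=+1; (−1)^{4·3·5}·(-1)^3·(+1)^4 = -1.
v=2: v_2(a)=-16, v_2(b)=-18; units ≡ 3, 7 (mod 8); ε·ε+αω+βω = 1·1+-16·0+-18·1 ≡ 1  ⇒  (a,b)_2 = -1.
v=3: a=3^5·(≡1), b=3^3·(≡1) mod 3; (1|3)=+1, (1|3)=+1; (−1)^{5·3·1}·(+1)^3·(+1)^5 = -1.
(3164188755, -129129 / ℚ) ramifies at {2, 3, 7, 11, 13, 31}: a division algebra.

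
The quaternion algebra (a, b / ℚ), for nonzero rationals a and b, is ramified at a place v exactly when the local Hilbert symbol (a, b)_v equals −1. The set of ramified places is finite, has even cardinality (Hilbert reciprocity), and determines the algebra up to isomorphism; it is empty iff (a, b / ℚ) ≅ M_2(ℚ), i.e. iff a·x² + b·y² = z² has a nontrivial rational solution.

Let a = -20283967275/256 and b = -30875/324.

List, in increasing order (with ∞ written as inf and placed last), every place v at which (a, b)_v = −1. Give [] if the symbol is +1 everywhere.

Mod squares: a ≡ -13299, b ≡ -1235. Check v ∈ {∞, 2, 3, 5, 11, 13, 19, 31}.
v=31: a=31^1·(≡4), b=31^0·(≡20) mod 31; (4|31)=+1, (20|31)=+1; (−1)^{1·0·15}·(+1)^0·(+1)^1 = +1.
v=19: a=19^2·(≡5), b=19^1·(≡9) mod 19; (5|19)=+1, (9|19)=+1; (−1)^{2·1·9}·(+1)^1·(+1)^2 = +1.
v=2: v_2(a)=-8, v_2(b)=-2; units ≡ 5, 5 (mod 8); ε·ε+αω+βω = 0·0+-8·1+-2·1 ≡ 0  ⇒  (a,b)_2 = +1.
v=5: a=5^2·(≡4), b=5^3·(≡2) mod 5; (4|5)=+1, (2|5)=-1; (−1)^{2·3·2}·(+1)^3·(-1)^2 = +1.
v=13: a=13^3·(≡10), b=13^1·(≡9) mod 13; (10|13)=+1, (9|13)=+1; (−1)^{3·1·6}·(+1)^1·(+1)^3 = +1.
v=11: a=11^1·(≡3), b=11^0·(≡7) mod 11; (3|11)=+1, (7|11)=-1; (−1)^{1·0·5}·(+1)^0·(-1)^1 = -1.
v=∞: -13299 < 0 and -1235 < 0  ⇒  (a,b)_∞ = -1.
v=3: a=3^1·(≡1), b=3^-4·(≡1) mod 3; (1|3)=+1, (1|3)=+1; (−1)^{1·-4·1}·(+1)^-4·(+1)^1 = +1.
Ram(-13299, -1235) = {11, ∞}; no ℚ_11-point on the conic.

[11, inf]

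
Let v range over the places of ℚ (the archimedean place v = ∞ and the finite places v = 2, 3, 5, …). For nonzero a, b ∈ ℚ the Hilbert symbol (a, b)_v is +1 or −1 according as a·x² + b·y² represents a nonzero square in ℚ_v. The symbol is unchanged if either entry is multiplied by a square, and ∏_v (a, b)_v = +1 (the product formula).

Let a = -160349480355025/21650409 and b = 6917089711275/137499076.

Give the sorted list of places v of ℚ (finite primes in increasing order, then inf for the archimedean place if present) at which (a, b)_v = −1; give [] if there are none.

Mod squares: a ≡ -622081, b ≡ 11819539. Check v ∈ {∞, 2, 3, 5, 11, 13, 17, 19, 23, 37, 41, 43, 47}.
v=5: a=5^2·(≡1), b=5^2·(≡1) mod 5; (1|5)=+1, (1|5)=+1; (−1)^{2·2·2}·(+1)^2·(+1)^2 = +1.
v=13: a=13^4·(≡11), b=13^-2·(≡10) mod 13; (11|13)=-1, (10|13)=+1; (−1)^{4·-2·6}·(-1)^-2·(+1)^4 = +1.
v=19: a=19^2·(≡7), b=19^1·(≡14) mod 19; (7|19)=+1, (14|19)=-1; (−1)^{2·1·9}·(+1)^1·(-1)^2 = +1.
v=43: a=43^1·(≡1), b=43^1·(≡14) mod 43; (1|43)=+1, (14|43)=+1; (−1)^{1·1·21}·(+1)^1·(+1)^1 = -1.
v=2: v_2(a)=0, v_2(b)=-2; units ≡ 7, 3 (mod 8); ε·ε+αω+βω = 1·1+0·1+-2·0 ≡ 1  ⇒  (a,b)_2 = -1.
v=∞: -622081 < 0 and 11819539 > 0  ⇒  (a,b)_∞ = +1.
v=41: a=41^0·(≡14), b=41^-2·(≡2) mod 41; (14|41)=-1, (2|41)=+1; (−1)^{0·-2·20}·(-1)^-2·(+1)^0 = +1.
v=17: a=17^1·(≡15), b=17^3·(≡15) mod 17; (15|17)=+1, (15|17)=+1; (−1)^{1·3·8}·(+1)^3·(+1)^1 = +1.
v=37: a=37^1·(≡23), b=37^1·(≡9) mod 37; (23|37)=-1, (9|37)=+1; (−1)^{1·1·18}·(-1)^1·(+1)^1 = -1.
v=11: a=11^-2·(≡2), b=11^-2·(≡7) mod 11; (2|11)=-1, (7|11)=-1; (−1)^{-2·-2·5}·(-1)^-2·(-1)^-2 = +1.
v=23: a=23^1·(≡8), b=23^1·(≡9) mod 23; (8|23)=+1, (9|23)=+1; (−1)^{1·1·11}·(+1)^1·(+1)^1 = -1.
v=3: a=3^-4·(≡2), b=3^4·(≡1) mod 3; (2|3)=-1, (1|3)=+1; (−1)^{-4·4·1}·(-1)^4·(+1)^-4 = +1.
v=47: a=47^-2·(≡31), b=47^0·(≡45) mod 47; (31|47)=-1, (45|47)=-1; (−1)^{-2·0·23}·(-1)^0·(-1)^-2 = +1.
Ram(-622081, 11819539) = {2, 23, 37, 43}; no ℚ_2-point on the conic.

[2, 23, 37, 43]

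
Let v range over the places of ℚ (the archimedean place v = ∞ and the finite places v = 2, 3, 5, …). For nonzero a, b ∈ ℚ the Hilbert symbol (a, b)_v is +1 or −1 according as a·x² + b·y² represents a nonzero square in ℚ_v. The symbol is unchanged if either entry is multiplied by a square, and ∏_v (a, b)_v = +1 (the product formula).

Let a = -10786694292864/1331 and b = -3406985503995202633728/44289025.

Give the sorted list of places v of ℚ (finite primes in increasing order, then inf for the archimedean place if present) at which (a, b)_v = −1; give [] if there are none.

[7, 11, 29, 41, 43, inf]

(a, b) ≡ (-2543159234, -971413) mod (ℚ^×)²; places V = {2, 3, 5, 7, 11, 17, 19, 29, 41, 43, ∞}.
(a,b)_3: α=6, u≡1; β=10, v≡2 (mod 3); (1|3)=+1, (2|3)=-1; sign (−1)^0·+1^10·-1^6 = +1.
(a,b)_41: α=1, u≡15; β=1, v≡2 (mod 41); (15|41)=-1, (2|41)=+1; sign (−1)^0·-1^1·+1^1 = -1.
(a,b)_29: α=1, u≡9; β=1, v≡27 (mod 29); (9|29)=+1, (27|29)=-1; sign (−1)^0·+1^1·-1^1 = -1.
(a,b)_5: α=0, u≡1; β=-2, v≡2 (mod 5); (1|5)=+1, (2|5)=-1; sign (−1)^0·+1^-2·-1^0 = +1.
(a,b)_2: α=7, β=22; u≡7, v≡3 (mod 8); ε(u)ε(v)=1·1, αω(v)=7·1, βω(u)=22·0; sum ≡ 0  ⇒  +1.
(a,b)_43: α=1, u≡12; β=1, v≡19 (mod 43); (12|43)=-1, (19|43)=-1; sign (−1)^1·-1^1·-1^1 = -1.
(a,b)_∞: sgn(-2543159234)=−, sgn(-971413)=−, so -1.
(a,b)_17: α=1, u≡2; β=2, v≡1 (mod 17); (2|17)=+1, (1|17)=+1; sign (−1)^0·+1^2·+1^1 = +1.
(a,b)_19: α=1, u≡11; β=1, v≡18 (mod 19); (11|19)=+1, (18|19)=-1; sign (−1)^1·+1^1·-1^1 = +1.
(a,b)_7: α=1, u≡2; β=2, v≡6 (mod 7); (2|7)=+1, (6|7)=-1; sign (−1)^0·+1^2·-1^1 = -1.
(a,b)_11: α=-3, u≡5; β=-6, v≡6 (mod 11); (5|11)=+1, (6|11)=-1; sign (−1)^0·+1^-6·-1^-3 = -1.
(-2543159234, -971413 / ℚ) ramifies at {7, 11, 29, 41, 43, ∞}: a division algebra.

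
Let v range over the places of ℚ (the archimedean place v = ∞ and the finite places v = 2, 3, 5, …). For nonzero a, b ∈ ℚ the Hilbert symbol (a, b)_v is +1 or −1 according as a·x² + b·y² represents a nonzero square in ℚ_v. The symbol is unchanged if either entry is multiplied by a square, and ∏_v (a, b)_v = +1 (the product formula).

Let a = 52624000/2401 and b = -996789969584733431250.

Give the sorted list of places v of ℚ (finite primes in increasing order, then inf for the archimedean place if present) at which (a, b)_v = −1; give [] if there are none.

Mod squares: a ≡ 32890, b ≡ -9890. Check v ∈ {∞, 2, 3, 5, 7, 11, 13, 23, 43}.
v=5: a=5^3·(≡2), b=5^5·(≡2) mod 5; (2|5)=-1, (2|5)=-1; (−1)^{3·5·2}·(-1)^5·(-1)^3 = +1.
v=∞: 32890 > 0 and -9890 < 0  ⇒  (a,b)_∞ = +1.
v=7: a=7^-4·(≡2), b=7^0·(≡4) mod 7; (2|7)=+1, (4|7)=+1; (−1)^{-4·0·3}·(+1)^0·(+1)^-4 = +1.
v=11: a=11^1·(≡4), b=11^4·(≡8) mod 11; (4|11)=+1, (8|11)=-1; (−1)^{1·4·5}·(+1)^4·(-1)^1 = -1.
v=43: a=43^0·(≡31), b=43^1·(≡12) mod 43; (31|43)=+1, (12|43)=-1; (−1)^{0·1·21}·(+1)^1·(-1)^0 = +1.
v=2: v_2(a)=7, v_2(b)=1; units ≡ 5, 7 (mod 8); ε·ε+αω+βω = 0·1+7·0+1·1 ≡ 1  ⇒  (a,b)_2 = -1.
v=13: a=13^1·(≡11), b=13^4·(≡3) mod 13; (11|13)=-1, (3|13)=+1; (−1)^{1·4·6}·(-1)^4·(+1)^1 = +1.
v=3: a=3^0·(≡1), b=3^6·(≡1) mod 3; (1|3)=+1, (1|3)=+1; (−1)^{0·6·1}·(+1)^6·(+1)^0 = +1.
v=23: a=23^1·(≡16), b=23^3·(≡21) mod 23; (16|23)=+1, (21|23)=-1; (−1)^{1·3·11}·(+1)^3·(-1)^1 = +1.
(32890, -9890 / ℚ) ramifies at {2, 11}: a division algebra.

[2, 11]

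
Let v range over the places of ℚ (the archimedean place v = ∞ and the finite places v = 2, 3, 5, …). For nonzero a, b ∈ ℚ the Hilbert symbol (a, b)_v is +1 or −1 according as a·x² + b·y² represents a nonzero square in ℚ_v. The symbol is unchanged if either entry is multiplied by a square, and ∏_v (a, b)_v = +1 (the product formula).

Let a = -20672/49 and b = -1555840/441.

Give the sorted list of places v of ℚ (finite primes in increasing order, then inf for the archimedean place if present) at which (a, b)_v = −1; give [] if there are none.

(a, b) ≡ (-323, -24310) mod (ℚ^×)²; places V = {2, 3, 5, 7, 11, 13, 17, 19, ∞}.
(a,b)_5: α=0, u≡2; β=1, v≡2 (mod 5); (2|5)=-1, (2|5)=-1; sign (−1)^0·-1^1·-1^0 = -1.
(a,b)_17: α=1, u≡13; β=1, v≡9 (mod 17); (13|17)=+1, (9|17)=+1; sign (−1)^0·+1^1·+1^1 = +1.
(a,b)_∞: sgn(-323)=−, sgn(-24310)=−, so -1.
(a,b)_2: α=6, β=7; u≡5, v≡5 (mod 8); ε(u)ε(v)=0·0, αω(v)=6·1, βω(u)=7·1; sum ≡ 1  ⇒  -1.
(a,b)_19: α=1, u≡3; β=0, v≡8 (mod 19); (3|19)=-1, (8|19)=-1; sign (−1)^0·-1^0·-1^1 = -1.
(a,b)_13: α=0, u≡5; β=1, v≡2 (mod 13); (5|13)=-1, (2|13)=-1; sign (−1)^0·-1^1·-1^0 = -1.
(a,b)_7: α=-2, u≡6; β=-2, v≡4 (mod 7); (6|7)=-1, (4|7)=+1; sign (−1)^0·-1^-2·+1^-2 = +1.
(a,b)_3: α=0, u≡1; β=-2, v≡2 (mod 3); (1|3)=+1, (2|3)=-1; sign (−1)^0·+1^-2·-1^0 = +1.
(a,b)_11: α=0, u≡6; β=1, v≡9 (mod 11); (6|11)=-1, (9|11)=+1; sign (−1)^0·-1^1·+1^0 = -1.
Ram(-323, -24310) = {2, 5, 11, 13, 19, ∞}; no ℚ_2-point on the conic.

[2, 5, 11, 13, 19, inf]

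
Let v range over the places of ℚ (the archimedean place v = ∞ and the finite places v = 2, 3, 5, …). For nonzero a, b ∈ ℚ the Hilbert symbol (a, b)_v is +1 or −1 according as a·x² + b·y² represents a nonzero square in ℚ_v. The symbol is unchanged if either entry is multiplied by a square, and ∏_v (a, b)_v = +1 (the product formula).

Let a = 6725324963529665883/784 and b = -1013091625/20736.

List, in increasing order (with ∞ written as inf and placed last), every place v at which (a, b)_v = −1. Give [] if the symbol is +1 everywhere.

(a, b) ≡ (18930707, -239785) mod (ℚ^×)²; places V = {2, 3, 5, 7, 13, 17, 19, 29, 31, 43, 47, ∞}.
(a,b)_29: α=3, u≡16; β=0, v≡1 (mod 29); (16|29)=+1, (1|29)=+1; sign (−1)^0·+1^0·+1^3 = +1.
(a,b)_19: α=1, u≡15; β=0, v≡14 (mod 19); (15|19)=-1, (14|19)=-1; sign (−1)^0·-1^0·-1^1 = -1.
(a,b)_7: α=-2, u≡6; β=1, v≡6 (mod 7); (6|7)=-1, (6|7)=-1; sign (−1)^0·-1^1·-1^-2 = -1.
(a,b)_∞: sgn(18930707)=+, sgn(-239785)=−, so +1.
(a,b)_47: α=1, u≡23; β=0, v≡42 (mod 47); (23|47)=-1, (42|47)=+1; sign (−1)^0·-1^0·+1^1 = +1.
(a,b)_31: α=2, u≡29; β=1, v≡17 (mod 31); (29|31)=-1, (17|31)=-1; sign (−1)^0·-1^1·-1^2 = -1.
(a,b)_3: α=2, u≡2; β=-4, v≡2 (mod 3); (2|3)=-1, (2|3)=-1; sign (−1)^0·-1^-4·-1^2 = +1.
(a,b)_2: α=-4, β=-8; u≡3, v≡7 (mod 8); ε(u)ε(v)=1·1, αω(v)=-4·0, βω(u)=-8·1; sum ≡ 1  ⇒  -1.
(a,b)_43: α=1, u≡36; β=0, v≡20 (mod 43); (36|43)=+1, (20|43)=-1; sign (−1)^0·+1^0·-1^1 = -1.
(a,b)_13: α=2, u≡3; β=3, v≡11 (mod 13); (3|13)=+1, (11|13)=-1; sign (−1)^0·+1^3·-1^2 = +1.
(a,b)_5: α=0, u≡2; β=3, v≡2 (mod 5); (2|5)=-1, (2|5)=-1; sign (−1)^0·-1^3·-1^0 = -1.
(a,b)_17: α=3, u≡14; β=1, v≡10 (mod 17); (14|17)=-1, (10|17)=-1; sign (−1)^0·-1^1·-1^3 = +1.
(18930707, -239785 / ℚ) ramifies at {2, 5, 7, 19, 31, 43}: a division algebra.

[2, 5, 7, 19, 31, 43]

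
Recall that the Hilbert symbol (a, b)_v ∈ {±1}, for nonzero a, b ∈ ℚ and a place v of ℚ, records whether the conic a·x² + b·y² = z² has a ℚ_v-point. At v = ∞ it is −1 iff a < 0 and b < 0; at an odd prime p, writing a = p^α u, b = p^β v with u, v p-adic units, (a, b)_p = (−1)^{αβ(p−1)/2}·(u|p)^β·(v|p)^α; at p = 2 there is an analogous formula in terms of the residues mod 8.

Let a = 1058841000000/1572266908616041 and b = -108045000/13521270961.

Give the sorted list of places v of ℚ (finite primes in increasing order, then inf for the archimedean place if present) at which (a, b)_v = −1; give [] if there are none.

(a, b) ≡ (1, -2) mod (ℚ^×)²; places V = {2, 3, 5, 7, 11, 31, ∞}.
(a,b)_7: α=6, u≡2; β=4, v≡5 (mod 7); (2|7)=+1, (5|7)=-1; sign (−1)^0·+1^4·-1^6 = +1.
(a,b)_3: α=2, u≡1; β=2, v≡1 (mod 3); (1|3)=+1, (1|3)=+1; sign (−1)^0·+1^2·+1^2 = +1.
(a,b)_31: α=-6, u≡18; β=-4, v≡29 (mod 31); (18|31)=+1, (29|31)=-1; sign (−1)^0·+1^-4·-1^-6 = +1.
(a,b)_2: α=6, β=3; u≡1, v≡7 (mod 8); ε(u)ε(v)=0·1, αω(v)=6·0, βω(u)=3·0; sum ≡ 0  ⇒  +1.
(a,b)_∞: sgn(1)=+, sgn(-2)=−, so +1.
(a,b)_5: α=6, u≡4; β=4, v≡3 (mod 5); (4|5)=+1, (3|5)=-1; sign (−1)^0·+1^4·-1^6 = +1.
(a,b)_11: α=-6, u≡4; β=-4, v≡5 (mod 11); (4|11)=+1, (5|11)=+1; sign (−1)^0·+1^-4·+1^-6 = +1.
Every local symbol is +1, so the conic 1·x² + -2·y² = z² has ℚ_v-points for all v and hence a ℚ-point; (a, b / ℚ) ≅ M_2(ℚ).

[]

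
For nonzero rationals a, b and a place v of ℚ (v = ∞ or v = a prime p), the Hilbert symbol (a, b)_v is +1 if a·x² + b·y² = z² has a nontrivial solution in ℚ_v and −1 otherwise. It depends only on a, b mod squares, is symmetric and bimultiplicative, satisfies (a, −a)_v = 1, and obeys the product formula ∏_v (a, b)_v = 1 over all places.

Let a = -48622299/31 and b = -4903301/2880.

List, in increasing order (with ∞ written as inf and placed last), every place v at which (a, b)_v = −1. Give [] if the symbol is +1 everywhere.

Mod squares: a ≡ -682341, b ≡ -46345. Check v ∈ {∞, 2, 3, 5, 11, 13, 23, 29, 31, 47}.
v=11: a=11^1·(≡1), b=11^0·(≡9) mod 11; (1|11)=+1, (9|11)=+1; (−1)^{1·0·5}·(+1)^0·(+1)^1 = +1.
v=2: v_2(a)=0, v_2(b)=-6; units ≡ 3, 7 (mod 8); ε·ε+αω+βω = 1·1+0·0+-6·1 ≡ 1  ⇒  (a,b)_2 = -1.
v=5: a=5^0·(≡1), b=5^-1·(≡4) mod 5; (1|5)=+1, (4|5)=+1; (−1)^{0·-1·2}·(+1)^-1·(+1)^0 = +1.
v=13: a=13^0·(≡3), b=13^1·(≡10) mod 13; (3|13)=+1, (10|13)=+1; (−1)^{0·1·6}·(+1)^1·(+1)^0 = +1.
v=29: a=29^1·(≡2), b=29^0·(≡15) mod 29; (2|29)=-1, (15|29)=-1; (−1)^{1·0·14}·(-1)^0·(-1)^1 = -1.
v=23: a=23^1·(≡4), b=23^3·(≡16) mod 23; (4|23)=+1, (16|23)=+1; (−1)^{1·3·11}·(+1)^3·(+1)^1 = -1.
v=47: a=47^2·(≡45), b=47^0·(≡45) mod 47; (45|47)=-1, (45|47)=-1; (−1)^{2·0·23}·(-1)^0·(-1)^2 = +1.
v=∞: -682341 < 0 and -46345 < 0  ⇒  (a,b)_∞ = -1.
v=3: a=3^1·(≡1), b=3^-2·(≡2) mod 3; (1|3)=+1, (2|3)=-1; (−1)^{1·-2·1}·(+1)^-2·(-1)^1 = -1.
v=31: a=31^-1·(≡23), b=31^1·(≡3) mod 31; (23|31)=-1, (3|31)=-1; (−1)^{-1·1·15}·(-1)^1·(-1)^-1 = -1.
|Ram(-682341, -46345)| = 6, even; anisotropic at {2, 3, 23, 29, 31, ∞}.

[2, 3, 23, 29, 31, inf]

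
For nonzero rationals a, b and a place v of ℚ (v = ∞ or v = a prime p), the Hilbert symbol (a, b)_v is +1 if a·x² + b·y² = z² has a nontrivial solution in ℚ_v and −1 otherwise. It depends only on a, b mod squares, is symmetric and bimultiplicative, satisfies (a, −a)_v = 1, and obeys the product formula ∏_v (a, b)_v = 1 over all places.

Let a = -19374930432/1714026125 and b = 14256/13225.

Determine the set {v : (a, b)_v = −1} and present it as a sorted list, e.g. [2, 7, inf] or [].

Mod squares: a ≡ -4290, b ≡ 11. Check v ∈ {∞, 2, 3, 5, 7, 11, 13, 23}.
v=11: a=11^3·(≡10), b=11^1·(≡3) mod 11; (10|11)=-1, (3|11)=+1; (−1)^{3·1·5}·(-1)^1·(+1)^3 = +1.
v=13: a=13^1·(≡7), b=13^0·(≡2) mod 13; (7|13)=-1, (2|13)=-1; (−1)^{1·0·6}·(-1)^0·(-1)^1 = -1.
v=7: a=7^-2·(≡2), b=7^0·(≡2) mod 7; (2|7)=+1, (2|7)=+1; (−1)^{-2·0·3}·(+1)^0·(+1)^-2 = +1.
v=∞: -4290 < 0 and 11 > 0  ⇒  (a,b)_∞ = +1.
v=23: a=23^-4·(≡11), b=23^-2·(≡21) mod 23; (11|23)=-1, (21|23)=-1; (−1)^{-4·-2·11}·(-1)^-2·(-1)^-4 = +1.
v=2: v_2(a)=9, v_2(b)=4; units ≡ 7, 3 (mod 8); ε·ε+αω+βω = 1·1+9·1+4·0 ≡ 0  ⇒  (a,b)_2 = +1.
v=3: a=3^7·(≡1), b=3^4·(≡2) mod 3; (1|3)=+1, (2|3)=-1; (−1)^{7·4·1}·(+1)^4·(-1)^7 = -1.
v=5: a=5^-3·(≡2), b=5^-2·(≡4) mod 5; (2|5)=-1, (4|5)=+1; (−1)^{-3·-2·2}·(-1)^-2·(+1)^-3 = +1.
Ram(-4290, 11) = {3, 13}; no ℚ_3-point on the conic.

[3, 13]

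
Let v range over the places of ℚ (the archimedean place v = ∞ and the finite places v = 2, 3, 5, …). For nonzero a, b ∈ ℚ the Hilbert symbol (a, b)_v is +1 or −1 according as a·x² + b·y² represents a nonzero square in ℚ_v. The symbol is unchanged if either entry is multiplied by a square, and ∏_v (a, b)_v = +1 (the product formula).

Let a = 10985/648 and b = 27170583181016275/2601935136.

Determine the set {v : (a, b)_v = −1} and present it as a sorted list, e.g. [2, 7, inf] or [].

(a, b) ≡ (130, 3094) mod (ℚ^×)²; places V = {2, 3, 5, 7, 11, 13, 17, ∞}.
(a,b)_3: α=-4, u≡1; β=-14, v≡1 (mod 3); (1|3)=+1, (1|3)=+1; sign (−1)^0·+1^-14·+1^-4 = +1.
(a,b)_5: α=1, u≡4; β=2, v≡1 (mod 5); (4|5)=+1, (1|5)=+1; sign (−1)^0·+1^2·+1^1 = +1.
(a,b)_11: α=0, u≡4; β=4, v≡3 (mod 11); (4|11)=+1, (3|11)=+1; sign (−1)^0·+1^4·+1^0 = +1.
(a,b)_7: α=0, u≡4; β=1, v≡4 (mod 7); (4|7)=+1, (4|7)=+1; sign (−1)^0·+1^1·+1^0 = +1.
(a,b)_2: α=-3, β=-5; u≡1, v≡3 (mod 8); ε(u)ε(v)=0·1, αω(v)=-3·1, βω(u)=-5·0; sum ≡ 1  ⇒  -1.
(a,b)_17: α=0, u≡10; β=-1, v≡3 (mod 17); (10|17)=-1, (3|17)=-1; sign (−1)^0·-1^-1·-1^0 = -1.
(a,b)_∞: sgn(130)=+, sgn(3094)=+, so +1.
(a,b)_13: α=3, u≡4; β=9, v≡12 (mod 13); (4|13)=+1, (12|13)=+1; sign (−1)^0·+1^9·+1^3 = +1.
(130, 3094 / ℚ) ramifies at {2, 17}: a division algebra.

[2, 17]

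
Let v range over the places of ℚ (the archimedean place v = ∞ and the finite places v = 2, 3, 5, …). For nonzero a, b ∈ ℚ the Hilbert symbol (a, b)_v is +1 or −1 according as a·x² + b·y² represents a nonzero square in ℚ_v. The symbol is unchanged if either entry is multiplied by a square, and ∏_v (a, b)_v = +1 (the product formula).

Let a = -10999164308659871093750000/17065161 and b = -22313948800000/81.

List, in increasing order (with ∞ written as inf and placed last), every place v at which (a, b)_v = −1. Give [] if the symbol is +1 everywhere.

[5, 13, 31, inf]

Mod squares: a ≡ -143, b ≡ -1705. Check v ∈ {∞, 2, 3, 5, 7, 11, 13, 17, 31}.
v=17: a=17^-2·(≡3), b=17^0·(≡6) mod 17; (3|17)=-1, (6|17)=-1; (−1)^{-2·0·8}·(-1)^0·(-1)^-2 = +1.
v=3: a=3^-10·(≡1), b=3^-4·(≡2) mod 3; (1|3)=+1, (2|3)=-1; (−1)^{-10·-4·1}·(+1)^-4·(-1)^-10 = +1.
v=2: v_2(a)=4, v_2(b)=10; units ≡ 1, 7 (mod 8); ε·ε+αω+βω = 0·1+4·0+10·0 ≡ 0  ⇒  (a,b)_2 = +1.
v=∞: -143 < 0 and -1705 < 0  ⇒  (a,b)_∞ = -1.
v=5: a=5^12·(≡3), b=5^5·(≡4) mod 5; (3|5)=-1, (4|5)=+1; (−1)^{12·5·2}·(-1)^5·(+1)^12 = -1.
v=7: a=7^2·(≡1), b=7^0·(≡6) mod 7; (1|7)=+1, (6|7)=-1; (−1)^{2·0·3}·(+1)^0·(-1)^2 = +1.
v=11: a=11^5·(≡1), b=11^3·(≡2) mod 11; (1|11)=+1, (2|11)=-1; (−1)^{5·3·5}·(+1)^3·(-1)^5 = +1.
v=31: a=31^2·(≡24), b=31^1·(≡14) mod 31; (24|31)=-1, (14|31)=+1; (−1)^{2·1·15}·(-1)^1·(+1)^2 = -1.
v=13: a=13^5·(≡6), b=13^2·(≡8) mod 13; (6|13)=-1, (8|13)=-1; (−1)^{5·2·6}·(-1)^2·(-1)^5 = -1.
Ram(-143, -1705) = {5, 13, 31, ∞}; no ℚ_5-point on the conic.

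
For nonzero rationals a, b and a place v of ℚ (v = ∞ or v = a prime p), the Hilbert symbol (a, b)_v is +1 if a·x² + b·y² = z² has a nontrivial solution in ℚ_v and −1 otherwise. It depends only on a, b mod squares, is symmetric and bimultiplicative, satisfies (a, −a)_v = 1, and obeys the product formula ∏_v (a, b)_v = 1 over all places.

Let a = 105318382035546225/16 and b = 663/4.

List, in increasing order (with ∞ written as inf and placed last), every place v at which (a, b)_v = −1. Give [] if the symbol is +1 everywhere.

Mod squares: a ≡ 5701241, b ≡ 663. Check v ∈ {∞, 2, 3, 5, 7, 13, 17, 31, 41, 43, 47}.
v=41: a=41^2·(≡30), b=41^0·(≡12) mod 41; (30|41)=-1, (12|41)=-1; (−1)^{2·0·20}·(-1)^0·(-1)^2 = +1.
v=7: a=7^1·(≡6), b=7^0·(≡3) mod 7; (6|7)=-1, (3|7)=-1; (−1)^{1·0·3}·(-1)^0·(-1)^1 = -1.
v=47: a=47^1·(≡15), b=47^0·(≡13) mod 47; (15|47)=-1, (13|47)=-1; (−1)^{1·0·23}·(-1)^0·(-1)^1 = -1.
v=43: a=43^1·(≡29), b=43^0·(≡26) mod 43; (29|43)=-1, (26|43)=-1; (−1)^{1·0·21}·(-1)^0·(-1)^1 = -1.
v=17: a=17^2·(≡1), b=17^1·(≡14) mod 17; (1|17)=+1, (14|17)=-1; (−1)^{2·1·8}·(+1)^1·(-1)^2 = +1.
v=13: a=13^3·(≡6), b=13^1·(≡3) mod 13; (6|13)=-1, (3|13)=+1; (−1)^{3·1·6}·(-1)^1·(+1)^3 = -1.
v=31: a=31^1·(≡10), b=31^0·(≡3) mod 31; (10|31)=+1, (3|31)=-1; (−1)^{1·0·15}·(+1)^0·(-1)^1 = -1.
v=2: v_2(a)=-4, v_2(b)=-2; units ≡ 1, 7 (mod 8); ε·ε+αω+βω = 0·1+-4·0+-2·0 ≡ 0  ⇒  (a,b)_2 = +1.
v=∞: 5701241 > 0 and 663 > 0  ⇒  (a,b)_∞ = +1.
v=5: a=5^2·(≡4), b=5^0·(≡2) mod 5; (4|5)=+1, (2|5)=-1; (−1)^{2·0·2}·(+1)^0·(-1)^2 = +1.
v=3: a=3^2·(≡2), b=3^1·(≡2) mod 3; (2|3)=-1, (2|3)=-1; (−1)^{2·1·1}·(-1)^1·(-1)^2 = -1.
(5701241, 663 / ℚ) ramifies at {3, 7, 13, 31, 43, 47}: a division algebra.

[3, 7, 13, 31, 43, 47]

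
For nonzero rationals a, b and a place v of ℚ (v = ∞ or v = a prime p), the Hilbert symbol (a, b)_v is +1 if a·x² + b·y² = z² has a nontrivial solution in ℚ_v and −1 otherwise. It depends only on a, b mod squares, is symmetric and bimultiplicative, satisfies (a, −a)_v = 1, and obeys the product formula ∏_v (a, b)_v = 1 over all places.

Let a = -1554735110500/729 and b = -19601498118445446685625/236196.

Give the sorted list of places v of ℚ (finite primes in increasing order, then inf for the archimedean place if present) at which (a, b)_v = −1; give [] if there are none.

Mod squares: a ≡ -1105, b ≡ -713. Check v ∈ {∞, 2, 3, 5, 11, 13, 17, 23, 31}.
v=31: a=31^2·(≡22), b=31^3·(≡14) mod 31; (22|31)=-1, (14|31)=+1; (−1)^{2·3·15}·(-1)^3·(+1)^2 = -1.
v=5: a=5^3·(≡4), b=5^4·(≡3) mod 5; (4|5)=+1, (3|5)=-1; (−1)^{3·4·2}·(+1)^4·(-1)^3 = -1.
v=13: a=13^1·(≡7), b=13^2·(≡11) mod 13; (7|13)=-1, (11|13)=-1; (−1)^{1·2·6}·(-1)^2·(-1)^1 = -1.
v=11: a=11^4·(≡8), b=11^6·(≡7) mod 11; (8|11)=-1, (7|11)=-1; (−1)^{4·6·5}·(-1)^6·(-1)^4 = +1.
v=∞: -1105 < 0 and -713 < 0  ⇒  (a,b)_∞ = -1.
v=3: a=3^-6·(≡2), b=3^-10·(≡1) mod 3; (2|3)=-1, (1|3)=+1; (−1)^{-6·-10·1}·(-1)^-10·(+1)^-6 = +1.
v=23: a=23^0·(≡21), b=23^3·(≡11) mod 23; (21|23)=-1, (11|23)=-1; (−1)^{0·3·11}·(-1)^3·(-1)^0 = -1.
v=2: v_2(a)=2, v_2(b)=-2; units ≡ 7, 7 (mod 8); ε·ε+αω+βω = 1·1+2·0+-2·0 ≡ 1  ⇒  (a,b)_2 = -1.
v=17: a=17^1·(≡6), b=17^2·(≡1) mod 17; (6|17)=-1, (1|17)=+1; (−1)^{1·2·8}·(-1)^2·(+1)^1 = +1.
|Ram(-1105, -713)| = 6, even; anisotropic at {2, 5, 13, 23, 31, ∞}.

[2, 5, 13, 23, 31, inf]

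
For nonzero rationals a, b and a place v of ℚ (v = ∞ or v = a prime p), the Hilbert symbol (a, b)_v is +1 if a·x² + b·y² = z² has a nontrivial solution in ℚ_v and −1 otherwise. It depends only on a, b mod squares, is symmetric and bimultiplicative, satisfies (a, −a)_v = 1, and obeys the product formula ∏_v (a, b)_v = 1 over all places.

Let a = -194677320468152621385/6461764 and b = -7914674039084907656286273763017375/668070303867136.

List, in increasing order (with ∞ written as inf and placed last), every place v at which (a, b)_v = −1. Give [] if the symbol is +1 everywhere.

[5, 11, 19, inf]

Mod squares: a ≡ -13585, b ≡ -55. Check v ∈ {∞, 2, 3, 5, 11, 13, 17, 19, 31, 37, 41, 43}.
v=43: a=43^2·(≡19), b=43^4·(≡4) mod 43; (19|43)=-1, (4|43)=+1; (−1)^{2·4·21}·(-1)^4·(+1)^2 = +1.
v=31: a=31^-2·(≡23), b=31^-4·(≡10) mod 31; (23|31)=-1, (10|31)=+1; (−1)^{-2·-4·15}·(-1)^-4·(+1)^-2 = +1.
v=19: a=19^3·(≡11), b=19^4·(≡15) mod 19; (11|19)=+1, (15|19)=-1; (−1)^{3·4·9}·(+1)^4·(-1)^3 = -1.
v=37: a=37^0·(≡18), b=37^2·(≡29) mod 37; (18|37)=-1, (29|37)=-1; (−1)^{0·2·18}·(-1)^2·(-1)^0 = +1.
v=∞: -13585 < 0 and -55 < 0  ⇒  (a,b)_∞ = -1.
v=13: a=13^5·(≡7), b=13^6·(≡4) mod 13; (7|13)=-1, (4|13)=+1; (−1)^{5·6·6}·(-1)^6·(+1)^5 = +1.
v=2: v_2(a)=-2, v_2(b)=-8; units ≡ 7, 1 (mod 8); ε·ε+αω+βω = 1·0+-2·0+-8·0 ≡ 0  ⇒  (a,b)_2 = +1.
v=11: a=11^1·(≡10), b=11^1·(≡2) mod 11; (10|11)=-1, (2|11)=-1; (−1)^{1·1·5}·(-1)^1·(-1)^1 = -1.
v=17: a=17^4·(≡13), b=17^6·(≡4) mod 17; (13|17)=+1, (4|17)=+1; (−1)^{4·6·8}·(+1)^6·(+1)^4 = +1.
v=5: a=5^1·(≡2), b=5^3·(≡1) mod 5; (2|5)=-1, (1|5)=+1; (−1)^{1·3·2}·(-1)^3·(+1)^1 = -1.
v=41: a=41^-2·(≡24), b=41^-4·(≡26) mod 41; (24|41)=-1, (26|41)=-1; (−1)^{-2·-4·20}·(-1)^-4·(-1)^-2 = +1.
v=3: a=3^2·(≡2), b=3^4·(≡2) mod 3; (2|3)=-1, (2|3)=-1; (−1)^{2·4·1}·(-1)^4·(-1)^2 = +1.
(-13585, -55 / ℚ) ramifies at {5, 11, 19, ∞}: a division algebra.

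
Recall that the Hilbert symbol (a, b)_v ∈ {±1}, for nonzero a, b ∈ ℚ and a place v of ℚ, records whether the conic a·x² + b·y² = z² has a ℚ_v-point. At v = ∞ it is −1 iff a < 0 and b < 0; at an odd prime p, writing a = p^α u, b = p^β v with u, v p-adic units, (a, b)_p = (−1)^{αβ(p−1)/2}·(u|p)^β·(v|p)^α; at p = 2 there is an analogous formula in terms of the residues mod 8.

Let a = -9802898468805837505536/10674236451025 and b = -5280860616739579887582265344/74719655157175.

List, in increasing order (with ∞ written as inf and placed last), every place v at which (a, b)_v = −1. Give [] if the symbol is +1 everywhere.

[43, inf]

(a, b) ≡ (-129, -203) mod (ℚ^×)²; places V = {2, 3, 5, 7, 17, 19, 29, 31, 43, ∞}.
(a,b)_19: α=-2, u≡7; β=-2, v≡16 (mod 19); (7|19)=+1, (16|19)=+1; sign (−1)^0·+1^-2·+1^-2 = +1.
(a,b)_2: α=10, β=14; u≡7, v≡5 (mod 8); ε(u)ε(v)=1·0, αω(v)=10·1, βω(u)=14·0; sum ≡ 0  ⇒  +1.
(a,b)_3: α=11, u≡2; β=14, v≡1 (mod 3); (2|3)=-1, (1|3)=+1; sign (−1)^0·-1^14·+1^11 = +1.
(a,b)_7: α=-2, u≡4; β=-3, v≡6 (mod 7); (4|7)=+1, (6|7)=-1; sign (−1)^0·+1^-3·-1^-2 = +1.
(a,b)_29: α=4, u≡23; β=5, v≡7 (mod 29); (23|29)=+1, (7|29)=+1; sign (−1)^0·+1^5·+1^4 = +1.
(a,b)_17: α=-6, u≡6; β=-6, v≡2 (mod 17); (6|17)=-1, (2|17)=+1; sign (−1)^0·-1^-6·+1^-6 = +1.
(a,b)_31: α=2, u≡27; β=2, v≡8 (mod 31); (27|31)=-1, (8|31)=+1; sign (−1)^0·-1^2·+1^2 = +1.
(a,b)_5: α=-2, u≡4; β=-2, v≡3 (mod 5); (4|5)=+1, (3|5)=-1; sign (−1)^0·+1^-2·-1^-2 = +1.
(a,b)_43: α=3, u≡40; β=4, v≡12 (mod 43); (40|43)=+1, (12|43)=-1; sign (−1)^0·+1^4·-1^3 = -1.
(a,b)_∞: sgn(-129)=−, sgn(-203)=−, so -1.
|Ram(-129, -203)| = 2, even; anisotropic at {43, ∞}.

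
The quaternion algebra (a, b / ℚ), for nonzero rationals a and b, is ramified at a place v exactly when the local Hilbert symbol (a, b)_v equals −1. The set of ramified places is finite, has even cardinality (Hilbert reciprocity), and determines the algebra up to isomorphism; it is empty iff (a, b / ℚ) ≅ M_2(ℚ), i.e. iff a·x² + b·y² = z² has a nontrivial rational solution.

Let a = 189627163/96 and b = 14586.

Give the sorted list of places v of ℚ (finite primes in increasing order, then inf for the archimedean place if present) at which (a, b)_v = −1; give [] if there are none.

(a, b) ≡ (1122, 14586) mod (ℚ^×)²; places V = {2, 3, 11, 13, 17, 19, 53, ∞}.
(a,b)_53: α=2, u≡28; β=0, v≡11 (mod 53); (28|53)=+1, (11|53)=+1; sign (−1)^0·+1^0·+1^2 = +1.
(a,b)_17: α=1, u≡16; β=1, v≡8 (mod 17); (16|17)=+1, (8|17)=+1; sign (−1)^0·+1^1·+1^1 = +1.
(a,b)_11: α=1, u≡5; β=1, v≡6 (mod 11); (5|11)=+1, (6|11)=-1; sign (−1)^1·+1^1·-1^1 = +1.
(a,b)_3: α=-1, u≡2; β=1, v≡2 (mod 3); (2|3)=-1, (2|3)=-1; sign (−1)^1·-1^1·-1^-1 = -1.
(a,b)_13: α=0, u≡10; β=1, v≡4 (mod 13); (10|13)=+1, (4|13)=+1; sign (−1)^0·+1^1·+1^0 = +1.
(a,b)_2: α=-5, β=1; u≡1, v≡5 (mod 8); ε(u)ε(v)=0·0, αω(v)=-5·1, βω(u)=1·0; sum ≡ 1  ⇒  -1.
(a,b)_∞: sgn(1122)=+, sgn(14586)=+, so +1.
(a,b)_19: α=2, u≡9; β=0, v≡13 (mod 19); (9|19)=+1, (13|19)=-1; sign (−1)^0·+1^0·-1^2 = +1.
(1122, 14586 / ℚ) ramifies at {2, 3}: a division algebra.

[2, 3]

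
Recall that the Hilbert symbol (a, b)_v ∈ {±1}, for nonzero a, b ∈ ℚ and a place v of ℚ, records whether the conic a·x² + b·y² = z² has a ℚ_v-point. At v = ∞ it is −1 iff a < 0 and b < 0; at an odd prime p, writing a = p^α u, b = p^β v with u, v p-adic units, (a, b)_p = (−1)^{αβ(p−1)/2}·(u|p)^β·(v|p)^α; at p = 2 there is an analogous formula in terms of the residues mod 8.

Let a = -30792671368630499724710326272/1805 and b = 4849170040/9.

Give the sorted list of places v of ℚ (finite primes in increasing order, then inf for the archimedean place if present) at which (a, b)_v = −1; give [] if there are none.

(a, b) ≡ (-2015, 1212292510) mod (ℚ^×)²; places V = {2, 3, 5, 11, 13, 17, 19, 23, 29, 31, 41, ∞}.
(a,b)_∞: sgn(-2015)=−, sgn(1212292510)=+, so +1.
(a,b)_29: α=2, u≡8; β=1, v≡4 (mod 29); (8|29)=-1, (4|29)=+1; sign (−1)^0·-1^1·+1^2 = -1.
(a,b)_3: α=12, u≡1; β=-2, v≡1 (mod 3); (1|3)=+1, (1|3)=+1; sign (−1)^0·+1^-2·+1^12 = +1.
(a,b)_23: α=2, u≡1; β=1, v≡18 (mod 23); (1|23)=+1, (18|23)=+1; sign (−1)^0·+1^1·+1^2 = +1.
(a,b)_2: α=12, β=3; u≡1, v≡7 (mod 8); ε(u)ε(v)=0·1, αω(v)=12·0, βω(u)=3·0; sum ≡ 0  ⇒  +1.
(a,b)_31: α=3, u≡10; β=1, v≡2 (mod 31); (10|31)=+1, (2|31)=+1; sign (−1)^1·+1^1·+1^3 = -1.
(a,b)_13: α=3, u≡1; β=1, v≡7 (mod 13); (1|13)=+1, (7|13)=-1; sign (−1)^0·+1^1·-1^3 = -1.
(a,b)_19: α=-2, u≡10; β=0, v≡8 (mod 19); (10|19)=-1, (8|19)=-1; sign (−1)^0·-1^0·-1^-2 = +1.
(a,b)_17: α=2, u≡1; β=0, v≡16 (mod 17); (1|17)=+1, (16|17)=+1; sign (−1)^0·+1^0·+1^2 = +1.
(a,b)_11: α=0, u≡4; β=1, v≡3 (mod 11); (4|11)=+1, (3|11)=+1; sign (−1)^0·+1^1·+1^0 = +1.
(a,b)_41: α=2, u≡6; β=1, v≡3 (mod 41); (6|41)=-1, (3|41)=-1; sign (−1)^0·-1^1·-1^2 = -1.
(a,b)_5: α=-1, u≡3; β=1, v≡2 (mod 5); (3|5)=-1, (2|5)=-1; sign (−1)^0·-1^1·-1^-1 = +1.
(-2015, 1212292510 / ℚ) ramifies at {13, 29, 31, 41}: a division algebra.

[13, 29, 31, 41]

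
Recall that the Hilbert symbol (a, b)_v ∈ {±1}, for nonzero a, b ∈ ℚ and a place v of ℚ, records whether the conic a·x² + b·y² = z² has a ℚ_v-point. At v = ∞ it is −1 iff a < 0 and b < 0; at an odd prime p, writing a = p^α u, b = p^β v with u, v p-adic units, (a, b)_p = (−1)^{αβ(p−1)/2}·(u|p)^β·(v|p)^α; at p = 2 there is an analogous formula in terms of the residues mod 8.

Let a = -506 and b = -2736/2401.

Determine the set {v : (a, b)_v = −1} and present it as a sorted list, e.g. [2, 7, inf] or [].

[2, inf]

Mod squares: a ≡ -506, b ≡ -19. Check v ∈ {∞, 2, 3, 7, 11, 19, 23}.
v=23: a=23^1·(≡1), b=23^0·(≡18) mod 23; (1|23)=+1, (18|23)=+1; (−1)^{1·0·11}·(+1)^0·(+1)^1 = +1.
v=2: v_2(a)=1, v_2(b)=4; units ≡ 3, 5 (mod 8); ε·ε+αω+βω = 1·0+1·1+4·1 ≡ 1  ⇒  (a,b)_2 = -1.
v=7: a=7^0·(≡5), b=7^-4·(≡1) mod 7; (5|7)=-1, (1|7)=+1; (−1)^{0·-4·3}·(-1)^-4·(+1)^0 = +1.
v=11: a=11^1·(≡9), b=11^0·(≡1) mod 11; (9|11)=+1, (1|11)=+1; (−1)^{1·0·5}·(+1)^0·(+1)^1 = +1.
v=3: a=3^0·(≡1), b=3^2·(≡2) mod 3; (1|3)=+1, (2|3)=-1; (−1)^{0·2·1}·(+1)^2·(-1)^0 = +1.
v=19: a=19^0·(≡7), b=19^1·(≡12) mod 19; (7|19)=+1, (12|19)=-1; (−1)^{0·1·9}·(+1)^1·(-1)^0 = +1.
v=∞: -506 < 0 and -19 < 0  ⇒  (a,b)_∞ = -1.
(-506, -19 / ℚ) ramifies at {2, ∞}: a division algebra.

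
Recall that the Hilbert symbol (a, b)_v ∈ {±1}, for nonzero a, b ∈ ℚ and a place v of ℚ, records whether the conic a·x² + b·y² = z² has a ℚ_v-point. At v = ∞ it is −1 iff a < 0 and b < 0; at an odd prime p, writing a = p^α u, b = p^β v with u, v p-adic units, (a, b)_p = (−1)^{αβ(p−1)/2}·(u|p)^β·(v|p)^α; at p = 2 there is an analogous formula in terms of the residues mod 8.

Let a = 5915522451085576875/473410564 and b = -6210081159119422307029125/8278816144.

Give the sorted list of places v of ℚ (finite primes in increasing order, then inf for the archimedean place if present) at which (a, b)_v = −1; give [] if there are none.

(a, b) ≡ (1547, -1885) mod (ℚ^×)²; places V = {2, 3, 5, 7, 11, 13, 17, 23, 29, 43, ∞}.
(a,b)_7: α=1, u≡1; β=2, v≡3 (mod 7); (1|7)=+1, (3|7)=-1; sign (−1)^0·+1^2·-1^1 = -1.
(a,b)_∞: sgn(1547)=+, sgn(-1885)=−, so +1.
(a,b)_3: α=16, u≡2; β=18, v≡2 (mod 3); (2|3)=-1, (2|3)=-1; sign (−1)^0·-1^18·-1^16 = +1.
(a,b)_11: α=-2, u≡10; β=0, v≡10 (mod 11); (10|11)=-1, (10|11)=-1; sign (−1)^0·-1^0·-1^-2 = +1.
(a,b)_23: α=-2, u≡2; β=-4, v≡12 (mod 23); (2|23)=+1, (12|23)=+1; sign (−1)^0·+1^-4·+1^-2 = +1.
(a,b)_17: α=1, u≡14; β=2, v≡9 (mod 17); (14|17)=-1, (9|17)=+1; sign (−1)^0·-1^2·+1^1 = +1.
(a,b)_5: α=4, u≡2; β=3, v≡3 (mod 5); (2|5)=-1, (3|5)=-1; sign (−1)^0·-1^3·-1^4 = -1.
(a,b)_2: α=-2, β=-4; u≡3, v≡3 (mod 8); ε(u)ε(v)=1·1, αω(v)=-2·1, βω(u)=-4·1; sum ≡ 1  ⇒  -1.
(a,b)_29: α=2, u≡11; β=3, v≡23 (mod 29); (11|29)=-1, (23|29)=+1; sign (−1)^0·-1^3·+1^2 = -1.
(a,b)_13: α=3, u≡5; β=5, v≡7 (mod 13); (5|13)=-1, (7|13)=-1; sign (−1)^0·-1^5·-1^3 = +1.
(a,b)_43: α=-2, u≡30; β=-2, v≡7 (mod 43); (30|43)=-1, (7|43)=-1; sign (−1)^0·-1^-2·-1^-2 = +1.
|Ram(1547, -1885)| = 4, even; anisotropic at {2, 5, 7, 29}.

[2, 5, 7, 29]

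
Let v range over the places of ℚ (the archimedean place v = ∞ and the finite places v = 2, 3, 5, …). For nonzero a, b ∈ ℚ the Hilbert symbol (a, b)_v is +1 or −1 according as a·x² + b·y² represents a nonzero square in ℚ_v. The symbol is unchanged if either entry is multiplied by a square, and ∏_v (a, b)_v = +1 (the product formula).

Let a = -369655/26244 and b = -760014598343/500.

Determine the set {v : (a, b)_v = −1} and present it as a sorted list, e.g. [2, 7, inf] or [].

[5, 17, 47, inf]

(a, b) ≡ (-3055, -640929835) mod (ℚ^×)²; places V = {2, 3, 5, 7, 11, 13, 17, 41, 43, 47, ∞}.
(a,b)_47: α=1, u≡20; β=1, v≡13 (mod 47); (20|47)=-1, (13|47)=-1; sign (−1)^1·-1^1·-1^1 = -1.
(a,b)_43: α=0, u≡38; β=1, v≡19 (mod 43); (38|43)=+1, (19|43)=-1; sign (−1)^0·+1^1·-1^0 = +1.
(a,b)_17: α=0, u≡6; β=1, v≡3 (mod 17); (6|17)=-1, (3|17)=-1; sign (−1)^0·-1^1·-1^0 = -1.
(a,b)_5: α=1, u≡1; β=-3, v≡3 (mod 5); (1|5)=+1, (3|5)=-1; sign (−1)^0·+1^-3·-1^1 = -1.
(a,b)_3: α=-8, u≡2; β=0, v≡2 (mod 3); (2|3)=-1, (2|3)=-1; sign (−1)^0·-1^0·-1^-8 = +1.
(a,b)_2: α=-2, β=-2; u≡1, v≡5 (mod 8); ε(u)ε(v)=0·0, αω(v)=-2·1, βω(u)=-2·0; sum ≡ 0  ⇒  +1.
(a,b)_∞: sgn(-3055)=−, sgn(-640929835)=−, so -1.
(a,b)_11: α=2, u≡4; β=2, v≡3 (mod 11); (4|11)=+1, (3|11)=+1; sign (−1)^0·+1^2·+1^2 = +1.
(a,b)_7: α=0, u≡1; β=3, v≡4 (mod 7); (1|7)=+1, (4|7)=+1; sign (−1)^0·+1^3·+1^0 = +1.
(a,b)_13: α=1, u≡10; β=1, v≡9 (mod 13); (10|13)=+1, (9|13)=+1; sign (−1)^0·+1^1·+1^1 = +1.
(a,b)_41: α=0, u≡31; β=1, v≡23 (mod 41); (31|41)=+1, (23|41)=+1; sign (−1)^0·+1^1·+1^0 = +1.
Ram(-3055, -640929835) = {5, 17, 47, ∞}; no ℚ_5-point on the conic.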